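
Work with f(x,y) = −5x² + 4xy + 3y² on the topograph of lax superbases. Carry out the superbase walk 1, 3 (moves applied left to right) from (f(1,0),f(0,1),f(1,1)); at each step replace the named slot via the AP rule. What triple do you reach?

start (-5,3,2) = (f(1,0),f(0,1),f(1,1))
replace slot 1: 2·(3+2) − (-5) = 15 → (15,3,2)
replace slot 3: 2·(15+3) − 2 = 34 → (15,3,34)

15,3,34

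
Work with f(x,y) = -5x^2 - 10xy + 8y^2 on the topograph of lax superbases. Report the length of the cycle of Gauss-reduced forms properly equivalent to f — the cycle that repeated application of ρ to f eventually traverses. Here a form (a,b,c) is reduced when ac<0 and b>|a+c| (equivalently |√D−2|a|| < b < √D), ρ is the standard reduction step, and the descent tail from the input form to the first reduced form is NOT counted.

D = 260, ⌊√D⌋ = 16
descent: ρ → (8,10,-5)  [lands on river]
river: ρ → (-5,10,8)
river: ρ → (8,6,-7)
river: ρ → (-7,8,7)
river: ρ → (7,6,-8)
river: ρ → (-8,10,5)
river: ρ → (5,10,-8)
river: ρ → (-8,6,7)
river: ρ → (7,8,-7)
river: ρ → (-7,6,8)
ρ-cycle length = 10 (tail of 1 descent step not counted)

10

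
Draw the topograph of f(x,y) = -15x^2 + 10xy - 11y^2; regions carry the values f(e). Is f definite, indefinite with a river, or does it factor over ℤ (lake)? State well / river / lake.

D = b²−4ac = 10² − 4·(-15)·(-11) = -560
D < 0 ⇒ definite ⇒ every region one sign ⇒ single well

well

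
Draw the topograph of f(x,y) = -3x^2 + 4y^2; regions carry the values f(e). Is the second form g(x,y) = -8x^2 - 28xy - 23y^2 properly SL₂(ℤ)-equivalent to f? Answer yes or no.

D₁ = 48, D₂ = 48
river cycle of f (length 2): (-3, 6, 1), (1, 6, -3)
river cycle of g (length 2): (-3, 6, 1), (1, 6, -3)
cycles coincide ⇒ equivalent

yes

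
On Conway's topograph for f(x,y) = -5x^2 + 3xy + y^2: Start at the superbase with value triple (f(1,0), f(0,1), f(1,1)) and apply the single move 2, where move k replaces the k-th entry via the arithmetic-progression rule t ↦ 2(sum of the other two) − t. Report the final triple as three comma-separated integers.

start (-5,1,-1) = (f(1,0),f(0,1),f(1,1))
replace slot 2: 2·((-5)+(-1)) − 1 = -13 → (-5,-13,-1)

-5,-13,-1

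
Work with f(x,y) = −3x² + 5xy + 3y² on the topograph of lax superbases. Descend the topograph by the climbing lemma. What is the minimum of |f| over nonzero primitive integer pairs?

river: ρ → (3,7,-1)
river: ρ → (-1,7,3)
river: ρ → (3,5,-3)
river: ρ → (-3,7,1)
river: ρ → (1,7,-3)
river: ρ → (-3,5,3)
closes: descent 0, river 6
min |a| on river = 1

1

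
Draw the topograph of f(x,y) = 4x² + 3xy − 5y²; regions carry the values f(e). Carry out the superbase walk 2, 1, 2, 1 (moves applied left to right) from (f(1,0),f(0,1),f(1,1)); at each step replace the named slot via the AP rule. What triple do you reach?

start (4,-5,2) = (f(1,0),f(0,1),f(1,1))
replace slot 2: 2·(4+2) − (-5) = 17 → (4,17,2)
replace slot 1: 2·(17+2) − 4 = 34 → (34,17,2)
replace slot 2: 2·(34+2) − 17 = 55 → (34,55,2)
replace slot 1: 2·(55+2) − 34 = 80 → (80,55,2)

80,55,2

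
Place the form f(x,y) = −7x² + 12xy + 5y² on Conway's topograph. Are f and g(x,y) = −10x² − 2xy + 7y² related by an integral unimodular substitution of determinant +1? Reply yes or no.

D₁ = 284, D₂ = 284
river cycle of f (length 8): (5, 8, -11), (-11, 14, 2), (2, 14, -11), (-11, 8, 5), (5, 12, -7), (-7, 16, 1), (1, 16, -7), (-7, 12, 5)
river cycle of g (length 8): (7, 16, -1), (-1, 16, 7), (7, 12, -5), (-5, 8, 11), (11, 14, -2), (-2, 14, 11), (11, 8, -5), (-5, 12, 7)
cycles differ ⇒ inequivalent

no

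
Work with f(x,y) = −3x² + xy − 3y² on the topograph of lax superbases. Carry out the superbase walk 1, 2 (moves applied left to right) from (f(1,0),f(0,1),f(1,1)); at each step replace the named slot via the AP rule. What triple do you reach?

start (-3,-3,-5) = (f(1,0),f(0,1),f(1,1))
replace slot 1: 2·((-3)+(-5)) − (-3) = -13 → (-13,-3,-5)
replace slot 2: 2·((-13)+(-5)) − (-3) = -33 → (-13,-33,-5)

-13,-33,-5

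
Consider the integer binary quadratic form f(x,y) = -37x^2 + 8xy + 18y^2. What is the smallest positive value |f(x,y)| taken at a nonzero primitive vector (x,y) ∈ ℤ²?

descent: ρ → (18,28,-27)  [lands on river]
river: ρ → (-27,26,19)
river: ρ → (19,50,-3)
river: ρ → (-3,52,2)
river: ρ → (2,52,-3)
river: ρ → (-3,50,19)
river: ρ → (19,26,-27)
river: ρ → (-27,28,18)
river: ρ → (18,44,-11)
river: ρ → (-11,44,18)
closes: descent 1, river 10
min |a| on river = 2

2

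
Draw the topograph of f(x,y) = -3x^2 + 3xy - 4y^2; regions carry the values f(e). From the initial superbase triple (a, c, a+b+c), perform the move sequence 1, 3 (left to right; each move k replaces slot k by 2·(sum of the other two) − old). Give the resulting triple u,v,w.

start (-3,-4,-4) = (f(1,0),f(0,1),f(1,1))
replace slot 1: 2·((-4)+(-4)) − (-3) = -13 → (-13,-4,-4)
replace slot 3: 2·((-13)+(-4)) − (-4) = -30 → (-13,-4,-30)

-13,-4,-30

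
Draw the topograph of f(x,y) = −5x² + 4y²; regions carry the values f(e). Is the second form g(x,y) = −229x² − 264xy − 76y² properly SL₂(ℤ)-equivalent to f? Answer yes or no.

D₁ = 80, D₂ = 80
river cycle of f (length 2): (4, 8, -1), (-1, 8, 4)
river cycle of g (length 2): (4, 8, -1), (-1, 8, 4)
cycles coincide ⇒ equivalent

yes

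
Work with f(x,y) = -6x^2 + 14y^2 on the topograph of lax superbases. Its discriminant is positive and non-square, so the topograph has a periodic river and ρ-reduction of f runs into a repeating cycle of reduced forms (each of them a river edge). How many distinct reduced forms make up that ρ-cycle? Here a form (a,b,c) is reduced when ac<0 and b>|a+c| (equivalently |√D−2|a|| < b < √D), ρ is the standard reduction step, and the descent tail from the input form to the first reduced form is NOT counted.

D = 336, ⌊√D⌋ = 18
descent: ρ → (14,0,-6)
descent: ρ → (-6,12,8)  [lands on river]
river: ρ → (8,4,-10)
river: ρ → (-10,16,2)
river: ρ → (2,16,-10)
river: ρ → (-10,4,8)
river: ρ → (8,12,-6)
ρ-cycle length = 6 (tail of 2 descent steps not counted)

6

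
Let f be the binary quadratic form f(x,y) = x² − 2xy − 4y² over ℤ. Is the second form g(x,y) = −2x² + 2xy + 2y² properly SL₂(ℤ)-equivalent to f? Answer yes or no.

D₁ = 20, D₂ = 20
river cycle of f (length 2): (1, 4, -1), (-1, 4, 1)
river cycle of g (length 2): (2, 2, -2), (-2, 2, 2)
cycles differ ⇒ inequivalent

no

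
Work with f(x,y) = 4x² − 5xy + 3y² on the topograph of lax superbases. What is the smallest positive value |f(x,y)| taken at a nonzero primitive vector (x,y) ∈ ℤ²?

translate: b→3 (≡-5 mod 8), so (4,-5,3)→(4,3,2)
flip: (4,3,2)→(2,-3,4)
translate: b→1 (≡-3 mod 4), so (2,-3,4)→(2,1,3)
reduced (well bottom): (2,1,3) with a≤c, −a<b≤a
well minimum = a = 2

2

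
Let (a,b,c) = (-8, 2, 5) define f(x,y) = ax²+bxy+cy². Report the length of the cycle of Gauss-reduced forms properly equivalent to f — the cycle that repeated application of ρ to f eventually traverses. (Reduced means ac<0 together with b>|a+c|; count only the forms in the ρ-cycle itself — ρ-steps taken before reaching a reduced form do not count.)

D = 164, ⌊√D⌋ = 12
descent: ρ → (5,8,-5)  [lands on river]
river: ρ → (-5,12,1)
river: ρ → (1,12,-5)
river: ρ → (-5,8,5)
river: ρ → (5,12,-1)
river: ρ → (-1,12,5)
ρ-cycle length = 6 (tail of 1 descent step not counted)

6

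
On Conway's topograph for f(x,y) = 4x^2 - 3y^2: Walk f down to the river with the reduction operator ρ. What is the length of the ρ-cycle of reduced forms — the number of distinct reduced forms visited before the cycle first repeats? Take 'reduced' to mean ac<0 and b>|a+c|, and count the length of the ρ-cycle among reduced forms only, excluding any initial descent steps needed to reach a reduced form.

D = 48, ⌊√D⌋ = 6
descent: ρ → (-3,6,1)  [lands on river]
river: ρ → (1,6,-3)
ρ-cycle length = 2 (tail of 1 descent step not counted)

2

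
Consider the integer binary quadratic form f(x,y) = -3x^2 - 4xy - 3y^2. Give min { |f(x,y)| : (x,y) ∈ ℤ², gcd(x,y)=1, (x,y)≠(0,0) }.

translate: b→-2 (≡4 mod 6), so (3,4,3)→(3,-2,2)
flip: (3,-2,2)→(2,2,3)
reduced (well bottom): (2,2,3) with a≤c, −a<b≤a
well minimum |f| = |-2| = 2 (negative-definite)

2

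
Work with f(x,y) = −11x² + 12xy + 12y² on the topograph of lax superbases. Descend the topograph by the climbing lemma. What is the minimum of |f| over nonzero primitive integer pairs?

river: ρ → (12,12,-11)
river: ρ → (-11,10,13)
river: ρ → (13,16,-8)
river: ρ → (-8,16,13)
river: ρ → (13,10,-11)
river: ρ → (-11,12,12)
closes: descent 0, river 6
min |a| on river = 8

8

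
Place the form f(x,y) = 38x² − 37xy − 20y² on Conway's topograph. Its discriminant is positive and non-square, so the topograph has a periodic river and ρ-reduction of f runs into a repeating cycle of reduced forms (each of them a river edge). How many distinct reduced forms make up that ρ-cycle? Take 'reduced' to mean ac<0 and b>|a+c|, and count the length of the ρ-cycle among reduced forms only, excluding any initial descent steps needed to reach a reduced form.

D = 4409, ⌊√D⌋ = 66
descent: ρ → (-20,37,38)  [lands on river]
river: ρ → (38,39,-19)
river: ρ → (-19,37,40)
river: ρ → (40,43,-16)
river: ρ → (-16,53,25)
river: ρ → (25,47,-22)
river: ρ → (-22,41,31)
river: ρ → (31,21,-32)
river: ρ → (-32,43,20)
river: ρ → (20,37,-38)
river: ρ → (-38,39,19)
river: ρ → (19,37,-40)
river: ρ → (-40,43,16)
river: ρ → (16,53,-25)
river: ρ → (-25,47,22)
river: ρ → (22,41,-31)
river: ρ → (-31,21,32)
river: ρ → (32,43,-20)
ρ-cycle length = 18 (tail of 1 descent step not counted)

18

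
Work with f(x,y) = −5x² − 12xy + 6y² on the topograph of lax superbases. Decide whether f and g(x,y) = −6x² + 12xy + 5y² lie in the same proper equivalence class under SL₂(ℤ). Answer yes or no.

D₁ = 264, D₂ = 264
river cycle of f (length 6): (6, 12, -5), (-5, 8, 10), (10, 12, -3), (-3, 12, 10), (10, 8, -5), (-5, 12, 6)
river cycle of g (length 6): (5, 8, -10), (-10, 12, 3), (3, 12, -10), (-10, 8, 5), (5, 12, -6), (-6, 12, 5)
cycles differ ⇒ inequivalent

no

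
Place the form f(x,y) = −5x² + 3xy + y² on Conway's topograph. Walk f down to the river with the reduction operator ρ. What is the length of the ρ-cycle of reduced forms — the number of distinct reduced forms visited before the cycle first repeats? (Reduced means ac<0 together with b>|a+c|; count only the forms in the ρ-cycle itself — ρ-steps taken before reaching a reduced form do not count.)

D = 29, ⌊√D⌋ = 5
descent: ρ → (1,5,-1)  [lands on river]
river: ρ → (-1,5,1)
ρ-cycle length = 2 (tail of 1 descent step not counted)

2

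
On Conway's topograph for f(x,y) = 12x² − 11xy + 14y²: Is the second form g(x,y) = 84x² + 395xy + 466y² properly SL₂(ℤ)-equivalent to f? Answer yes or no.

D₁ = -551, D₂ = -551
f: reduced (well bottom): (12,-11,14) with a≤c, −a<b≤a
g: translate: b→59 (≡395 mod 168), so (84,395,466)→(84,59,12)
g: flip: (84,59,12)→(12,-59,84)
g: translate: b→-11 (≡-59 mod 24), so (12,-59,84)→(12,-11,14)
g: reduced (well bottom): (12,-11,14) with a≤c, −a<b≤a
reduced forms (12, -11, 14) vs (12, -11, 14) ⇒ equivalent

yes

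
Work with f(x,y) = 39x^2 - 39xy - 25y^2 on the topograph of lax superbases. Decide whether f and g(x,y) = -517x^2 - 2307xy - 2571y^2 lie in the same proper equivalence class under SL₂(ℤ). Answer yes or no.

D₁ = 5421, D₂ = 5421
river cycle of f (length 8): (-25, 39, 39), (39, 39, -25), (-25, 61, 17), (17, 41, -55), (-55, 69, 3), (3, 69, -55), (-55, 41, 17), (17, 61, -25)
river cycle of g (length 8): (-25, 39, 39), (39, 39, -25), (-25, 61, 17), (17, 41, -55), (-55, 69, 3), (3, 69, -55), (-55, 41, 17), (17, 61, -25)
cycles coincide ⇒ equivalent

yes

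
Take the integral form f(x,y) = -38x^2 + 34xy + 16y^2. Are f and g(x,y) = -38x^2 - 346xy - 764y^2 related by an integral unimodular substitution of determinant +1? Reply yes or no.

D₁ = 3588, D₂ = 3588
river cycle of f (length 6): (16, 30, -42), (-42, 54, 4), (4, 58, -14), (-14, 54, 12), (12, 42, -38), (-38, 34, 16)
river cycle of g (length 6): (-38, 34, 16), (16, 30, -42), (-42, 54, 4), (4, 58, -14), (-14, 54, 12), (12, 42, -38)
cycles coincide ⇒ equivalent

yes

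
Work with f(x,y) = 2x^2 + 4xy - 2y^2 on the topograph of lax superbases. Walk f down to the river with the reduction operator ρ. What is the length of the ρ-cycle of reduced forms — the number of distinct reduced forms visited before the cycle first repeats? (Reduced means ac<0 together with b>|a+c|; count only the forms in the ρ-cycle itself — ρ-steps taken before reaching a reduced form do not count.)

D = 32, ⌊√D⌋ = 5
river: ρ → (-2,4,2)
river: ρ → (2,4,-2)
ρ-cycle length = 2 (tail of 0 descent steps not counted)

2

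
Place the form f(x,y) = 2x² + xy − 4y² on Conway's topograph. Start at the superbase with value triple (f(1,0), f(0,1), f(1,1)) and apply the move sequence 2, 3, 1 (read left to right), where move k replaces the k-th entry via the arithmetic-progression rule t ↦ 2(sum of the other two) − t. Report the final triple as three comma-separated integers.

start (2,-4,-1) = (f(1,0),f(0,1),f(1,1))
replace slot 2: 2·(2+(-1)) − (-4) = 6 → (2,6,-1)
replace slot 3: 2·(2+6) − (-1) = 17 → (2,6,17)
replace slot 1: 2·(6+17) − 2 = 44 → (44,6,17)

44,6,17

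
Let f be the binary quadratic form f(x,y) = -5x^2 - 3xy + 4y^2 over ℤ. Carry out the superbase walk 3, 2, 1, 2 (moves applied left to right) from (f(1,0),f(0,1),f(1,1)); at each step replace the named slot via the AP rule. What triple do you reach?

start (-5,4,-4) = (f(1,0),f(0,1),f(1,1))
replace slot 3: 2·((-5)+4) − (-4) = 2 → (-5,4,2)
replace slot 2: 2·((-5)+2) − 4 = -10 → (-5,-10,2)
replace slot 1: 2·((-10)+2) − (-5) = -11 → (-11,-10,2)
replace slot 2: 2·((-11)+2) − (-10) = -8 → (-11,-8,2)

-11,-8,2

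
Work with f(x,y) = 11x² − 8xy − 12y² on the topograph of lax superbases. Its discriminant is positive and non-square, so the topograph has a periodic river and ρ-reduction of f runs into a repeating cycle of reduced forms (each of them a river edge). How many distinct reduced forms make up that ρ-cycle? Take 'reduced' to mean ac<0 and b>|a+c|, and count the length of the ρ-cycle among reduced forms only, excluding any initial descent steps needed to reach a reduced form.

D = 592, ⌊√D⌋ = 24
descent: ρ → (-12,8,11)  [lands on river]
river: ρ → (11,14,-9)
river: ρ → (-9,22,3)
river: ρ → (3,20,-16)
river: ρ → (-16,12,7)
river: ρ → (7,16,-12)
ρ-cycle length = 6 (tail of 1 descent step not counted)

6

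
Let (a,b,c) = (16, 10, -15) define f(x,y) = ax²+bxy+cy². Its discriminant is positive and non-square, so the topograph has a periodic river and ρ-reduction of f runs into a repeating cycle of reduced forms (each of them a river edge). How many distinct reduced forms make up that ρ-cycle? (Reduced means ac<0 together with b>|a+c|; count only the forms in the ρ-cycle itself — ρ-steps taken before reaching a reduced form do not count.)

D = 1060, ⌊√D⌋ = 32
river: ρ → (-15,20,11)
river: ρ → (11,24,-11)
river: ρ → (-11,20,15)
river: ρ → (15,10,-16)
river: ρ → (-16,22,9)
river: ρ → (9,32,-1)
river: ρ → (-1,32,9)
river: ρ → (9,22,-16)
river: ρ → (-16,10,15)
river: ρ → (15,20,-11)
river: ρ → (-11,24,11)
river: ρ → (11,20,-15)
river: ρ → (-15,10,16)
river: ρ → (16,22,-9)
river: ρ → (-9,32,1)
river: ρ → (1,32,-9)
river: ρ → (-9,22,16)
river: ρ → (16,10,-15)
ρ-cycle length = 18 (tail of 0 descent steps not counted)

18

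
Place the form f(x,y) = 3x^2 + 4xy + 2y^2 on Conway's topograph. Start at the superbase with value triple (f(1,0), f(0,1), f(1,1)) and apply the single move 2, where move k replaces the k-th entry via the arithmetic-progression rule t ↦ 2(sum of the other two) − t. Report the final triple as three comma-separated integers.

start (3,2,9) = (f(1,0),f(0,1),f(1,1))
replace slot 2: 2·(3+9) − 2 = 22 → (3,22,9)

3,22,9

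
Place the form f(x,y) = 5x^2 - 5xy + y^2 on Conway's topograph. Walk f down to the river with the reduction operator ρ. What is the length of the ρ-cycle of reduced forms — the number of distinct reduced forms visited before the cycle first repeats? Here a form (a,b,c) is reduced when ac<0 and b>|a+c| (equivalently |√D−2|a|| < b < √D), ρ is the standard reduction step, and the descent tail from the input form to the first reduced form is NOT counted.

D = 5, ⌊√D⌋ = 2
descent: ρ → (1,1,-1)  [lands on river]
river: ρ → (-1,1,1)
ρ-cycle length = 2 (tail of 1 descent step not counted)

2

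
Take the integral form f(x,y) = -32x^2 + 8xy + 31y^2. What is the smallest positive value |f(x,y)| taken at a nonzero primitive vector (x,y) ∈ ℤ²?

river: ρ → (31,54,-9)
river: ρ → (-9,54,31)
river: ρ → (31,8,-32)
river: ρ → (-32,56,7)
river: ρ → (7,56,-32)
river: ρ → (-32,8,31)
closes: descent 0, river 6
min |a| on river = 7

7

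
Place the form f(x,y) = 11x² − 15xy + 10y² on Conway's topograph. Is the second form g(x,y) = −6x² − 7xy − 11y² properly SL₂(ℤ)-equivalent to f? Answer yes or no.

D₁ = -215, D₂ = -215
f: translate: b→7 (≡-15 mod 22), so (11,-15,10)→(11,7,6)
f: flip: (11,7,6)→(6,-7,11)
f: translate: b→5 (≡-7 mod 12), so (6,-7,11)→(6,5,10)
f: reduced (well bottom): (6,5,10) with a≤c, −a<b≤a
g is negative-definite; reduce −g:
−g: translate: b→-5 (≡7 mod 12), so (6,7,11)→(6,-5,10)
−g: reduced (well bottom): (6,-5,10) with a≤c, −a<b≤a
flip sign back: reduced form of g is (-6,5,-10)
reduced forms (6, 5, 10) vs (-6, 5, -10) ⇒ inequivalent

no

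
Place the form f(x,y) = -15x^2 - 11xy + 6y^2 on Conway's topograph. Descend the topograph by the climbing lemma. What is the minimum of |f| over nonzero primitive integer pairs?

descent: ρ → (6,11,-15)  [lands on river]
river: ρ → (-15,19,2)
river: ρ → (2,21,-5)
river: ρ → (-5,19,6)
river: ρ → (6,17,-8)
river: ρ → (-8,15,8)
river: ρ → (8,17,-6)
river: ρ → (-6,19,5)
river: ρ → (5,21,-2)
river: ρ → (-2,19,15)
river: ρ → (15,11,-6)
river: ρ → (-6,13,13)
river: ρ → (13,13,-6)
river: ρ → (-6,11,15)
river: ρ → (15,19,-2)
river: ρ → (-2,21,5)
river: ρ → (5,19,-6)
river: ρ → (-6,17,8)
river: ρ → (8,15,-8)
river: ρ → (-8,17,6)
river: ρ → (6,19,-5)
river: ρ → (-5,21,2)
river: ρ → (2,19,-15)
river: ρ → (-15,11,6)
river: ρ → (6,13,-13)
river: ρ → (-13,13,6)
closes: descent 1, river 26
min |a| on river = 2

2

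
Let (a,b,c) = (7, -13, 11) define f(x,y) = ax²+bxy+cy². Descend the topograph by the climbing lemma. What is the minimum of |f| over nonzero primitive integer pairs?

translate: b→1 (≡-13 mod 14), so (7,-13,11)→(7,1,5)
flip: (7,1,5)→(5,-1,7)
reduced (well bottom): (5,-1,7) with a≤c, −a<b≤a
well minimum = a = 5

5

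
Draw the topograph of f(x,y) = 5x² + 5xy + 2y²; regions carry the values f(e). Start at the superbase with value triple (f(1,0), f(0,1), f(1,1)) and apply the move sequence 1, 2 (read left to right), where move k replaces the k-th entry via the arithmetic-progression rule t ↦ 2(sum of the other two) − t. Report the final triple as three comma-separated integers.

start (5,2,12) = (f(1,0),f(0,1),f(1,1))
replace slot 1: 2·(2+12) − 5 = 23 → (23,2,12)
replace slot 2: 2·(23+12) − 2 = 68 → (23,68,12)

23,68,12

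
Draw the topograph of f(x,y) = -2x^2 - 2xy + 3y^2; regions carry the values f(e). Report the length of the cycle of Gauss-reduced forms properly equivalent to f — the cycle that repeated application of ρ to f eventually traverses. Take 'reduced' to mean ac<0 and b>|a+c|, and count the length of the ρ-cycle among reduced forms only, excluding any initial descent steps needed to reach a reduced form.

D = 28, ⌊√D⌋ = 5
descent: ρ → (3,2,-2)  [lands on river]
river: ρ → (-2,2,3)
river: ρ → (3,4,-1)
river: ρ → (-1,4,3)
ρ-cycle length = 4 (tail of 1 descent step not counted)

4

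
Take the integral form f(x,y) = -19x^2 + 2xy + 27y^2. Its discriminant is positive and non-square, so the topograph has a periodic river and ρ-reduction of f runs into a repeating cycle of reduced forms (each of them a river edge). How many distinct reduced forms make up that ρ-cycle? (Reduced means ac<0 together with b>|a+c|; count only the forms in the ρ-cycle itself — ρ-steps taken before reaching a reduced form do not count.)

D = 2056, ⌊√D⌋ = 45
descent: ρ → (27,-2,-19)
descent: ρ → (-19,40,6)  [lands on river]
river: ρ → (6,44,-5)
river: ρ → (-5,36,38)
river: ρ → (38,40,-3)
river: ρ → (-3,44,10)
river: ρ → (10,36,-19)
ρ-cycle length = 6 (tail of 2 descent steps not counted)

6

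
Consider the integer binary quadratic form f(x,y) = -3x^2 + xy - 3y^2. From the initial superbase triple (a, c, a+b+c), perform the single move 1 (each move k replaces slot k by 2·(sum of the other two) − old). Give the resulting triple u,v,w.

start (-3,-3,-5) = (f(1,0),f(0,1),f(1,1))
replace slot 1: 2·((-3)+(-5)) − (-3) = -13 → (-13,-3,-5)

-13,-3,-5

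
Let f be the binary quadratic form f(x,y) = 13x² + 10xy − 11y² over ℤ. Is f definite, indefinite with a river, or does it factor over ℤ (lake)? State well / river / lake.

D = b²−4ac = 10² − 4·13·(-11) = 672
D > 0 non-square ⇒ indefinite ⇒ periodic river

river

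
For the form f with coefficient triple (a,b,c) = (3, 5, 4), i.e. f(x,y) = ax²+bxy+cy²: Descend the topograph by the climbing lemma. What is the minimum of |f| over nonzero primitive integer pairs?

translate: b→-1 (≡5 mod 6), so (3,5,4)→(3,-1,2)
flip: (3,-1,2)→(2,1,3)
reduced (well bottom): (2,1,3) with a≤c, −a<b≤a
well minimum = a = 2

2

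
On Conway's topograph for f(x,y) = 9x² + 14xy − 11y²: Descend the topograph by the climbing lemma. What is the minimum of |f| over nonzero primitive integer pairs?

river: ρ → (-11,8,12)
river: ρ → (12,16,-7)
river: ρ → (-7,12,16)
river: ρ → (16,20,-3)
river: ρ → (-3,22,9)
river: ρ → (9,14,-11)
closes: descent 0, river 6
min |a| on river = 3

3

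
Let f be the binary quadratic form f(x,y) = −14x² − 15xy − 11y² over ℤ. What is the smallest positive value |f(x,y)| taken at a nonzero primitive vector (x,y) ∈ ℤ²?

translate: b→-13 (≡15 mod 28), so (14,15,11)→(14,-13,10)
flip: (14,-13,10)→(10,13,14)
translate: b→-7 (≡13 mod 20), so (10,13,14)→(10,-7,11)
reduced (well bottom): (10,-7,11) with a≤c, −a<b≤a
well minimum |f| = |-10| = 10 (negative-definite)

10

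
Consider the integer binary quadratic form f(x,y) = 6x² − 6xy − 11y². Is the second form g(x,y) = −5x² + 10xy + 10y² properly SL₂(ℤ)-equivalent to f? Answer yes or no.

D₁ = 300, D₂ = 300
river cycle of f (length 4): (-11, 6, 6), (6, 6, -11), (-11, 16, 1), (1, 16, -11)
river cycle of g (length 2): (10, 10, -5), (-5, 10, 10)
cycles differ ⇒ inequivalent

no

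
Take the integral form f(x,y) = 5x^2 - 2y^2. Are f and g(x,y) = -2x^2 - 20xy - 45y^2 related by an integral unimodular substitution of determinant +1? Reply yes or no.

D₁ = 40, D₂ = 40
river cycle of f (length 6): (-2, 4, 3), (3, 2, -3), (-3, 4, 2), (2, 4, -3), (-3, 2, 3), (3, 4, -2)
river cycle of g (length 6): (-2, 4, 3), (3, 2, -3), (-3, 4, 2), (2, 4, -3), (-3, 2, 3), (3, 4, -2)
cycles coincide ⇒ equivalent

yes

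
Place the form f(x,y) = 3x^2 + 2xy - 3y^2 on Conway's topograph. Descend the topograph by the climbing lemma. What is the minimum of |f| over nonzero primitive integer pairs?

river: ρ → (-3,4,2)
river: ρ → (2,4,-3)
river: ρ → (-3,2,3)
river: ρ → (3,4,-2)
river: ρ → (-2,4,3)
river: ρ → (3,2,-3)
closes: descent 0, river 6
min |a| on river = 2

2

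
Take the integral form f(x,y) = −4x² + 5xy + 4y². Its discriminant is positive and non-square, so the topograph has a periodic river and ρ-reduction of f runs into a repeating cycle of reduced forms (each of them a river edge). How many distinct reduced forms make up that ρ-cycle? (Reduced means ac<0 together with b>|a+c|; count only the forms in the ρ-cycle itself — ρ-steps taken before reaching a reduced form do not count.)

D = 89, ⌊√D⌋ = 9
river: ρ → (4,3,-5)
river: ρ → (-5,7,2)
river: ρ → (2,9,-1)
river: ρ → (-1,9,2)
river: ρ → (2,7,-5)
river: ρ → (-5,3,4)
river: ρ → (4,5,-4)
river: ρ → (-4,3,5)
river: ρ → (5,7,-2)
river: ρ → (-2,9,1)
river: ρ → (1,9,-2)
river: ρ → (-2,7,5)
river: ρ → (5,3,-4)
river: ρ → (-4,5,4)
ρ-cycle length = 14 (tail of 0 descent steps not counted)

14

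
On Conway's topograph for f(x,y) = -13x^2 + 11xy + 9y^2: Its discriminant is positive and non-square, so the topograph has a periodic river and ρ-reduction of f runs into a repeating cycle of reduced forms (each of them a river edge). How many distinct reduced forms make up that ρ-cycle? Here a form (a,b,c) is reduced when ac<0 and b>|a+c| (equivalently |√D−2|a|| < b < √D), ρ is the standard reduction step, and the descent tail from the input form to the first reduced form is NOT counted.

D = 589, ⌊√D⌋ = 24
river: ρ → (9,7,-15)
river: ρ → (-15,23,1)
river: ρ → (1,23,-15)
river: ρ → (-15,7,9)
river: ρ → (9,11,-13)
river: ρ → (-13,15,7)
river: ρ → (7,13,-15)
river: ρ → (-15,17,5)
river: ρ → (5,23,-3)
river: ρ → (-3,19,19)
river: ρ → (19,19,-3)
river: ρ → (-3,23,5)
river: ρ → (5,17,-15)
river: ρ → (-15,13,7)
river: ρ → (7,15,-13)
river: ρ → (-13,11,9)
ρ-cycle length = 16 (tail of 0 descent steps not counted)

16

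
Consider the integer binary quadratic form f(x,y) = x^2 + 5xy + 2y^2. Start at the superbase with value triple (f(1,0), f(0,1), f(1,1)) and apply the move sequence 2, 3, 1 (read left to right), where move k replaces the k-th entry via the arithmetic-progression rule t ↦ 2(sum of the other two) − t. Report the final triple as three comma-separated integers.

start (1,2,8) = (f(1,0),f(0,1),f(1,1))
replace slot 2: 2·(1+8) − 2 = 16 → (1,16,8)
replace slot 3: 2·(1+16) − 8 = 26 → (1,16,26)
replace slot 1: 2·(16+26) − 1 = 83 → (83,16,26)

83,16,26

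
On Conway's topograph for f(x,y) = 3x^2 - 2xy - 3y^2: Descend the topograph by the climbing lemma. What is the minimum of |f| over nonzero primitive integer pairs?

descent: ρ → (-3,2,3)  [lands on river]
river: ρ → (3,4,-2)
river: ρ → (-2,4,3)
river: ρ → (3,2,-3)
river: ρ → (-3,4,2)
river: ρ → (2,4,-3)
closes: descent 1, river 6
min |a| on river = 2

2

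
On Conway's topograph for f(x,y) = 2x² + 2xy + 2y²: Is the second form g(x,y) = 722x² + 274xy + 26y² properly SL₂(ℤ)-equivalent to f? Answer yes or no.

D₁ = -12, D₂ = -12
f: reduced (well bottom): (2,2,2) with a≤c, −a<b≤a
g: flip: (722,274,26)→(26,-274,722)
g: translate: b→-14 (≡-274 mod 52), so (26,-274,722)→(26,-14,2)
g: flip: (26,-14,2)→(2,14,26)
g: translate: b→2 (≡14 mod 4), so (2,14,26)→(2,2,2)
g: reduced (well bottom): (2,2,2) with a≤c, −a<b≤a
reduced forms (2, 2, 2) vs (2, 2, 2) ⇒ equivalent

yes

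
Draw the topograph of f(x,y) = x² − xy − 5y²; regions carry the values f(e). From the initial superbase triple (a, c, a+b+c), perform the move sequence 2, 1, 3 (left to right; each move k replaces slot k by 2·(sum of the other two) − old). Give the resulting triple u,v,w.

start (1,-5,-5) = (f(1,0),f(0,1),f(1,1))
replace slot 2: 2·(1+(-5)) − (-5) = -3 → (1,-3,-5)
replace slot 1: 2·((-3)+(-5)) − 1 = -17 → (-17,-3,-5)
replace slot 3: 2·((-17)+(-3)) − (-5) = -35 → (-17,-3,-35)

-17,-3,-35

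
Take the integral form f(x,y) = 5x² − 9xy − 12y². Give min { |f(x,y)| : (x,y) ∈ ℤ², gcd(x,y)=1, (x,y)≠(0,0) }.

descent: ρ → (-12,9,5)  [lands on river]
river: ρ → (5,11,-10)
river: ρ → (-10,9,6)
river: ρ → (6,15,-4)
river: ρ → (-4,17,2)
river: ρ → (2,15,-12)
closes: descent 1, river 6
min |a| on river = 2

2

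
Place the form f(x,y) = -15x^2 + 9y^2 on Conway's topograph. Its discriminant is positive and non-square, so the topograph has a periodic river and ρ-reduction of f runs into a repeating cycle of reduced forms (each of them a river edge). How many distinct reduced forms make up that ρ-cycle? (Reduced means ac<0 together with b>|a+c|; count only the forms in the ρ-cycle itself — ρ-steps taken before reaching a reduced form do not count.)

D = 540, ⌊√D⌋ = 23
descent: ρ → (9,18,-6)  [lands on river]
river: ρ → (-6,18,9)
ρ-cycle length = 2 (tail of 1 descent step not counted)

2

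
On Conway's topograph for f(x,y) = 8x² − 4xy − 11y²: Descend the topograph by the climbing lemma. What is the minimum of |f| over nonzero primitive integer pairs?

descent: ρ → (-11,4,8)  [lands on river]
river: ρ → (8,12,-7)
river: ρ → (-7,16,4)
river: ρ → (4,16,-7)
river: ρ → (-7,12,8)
river: ρ → (8,4,-11)
river: ρ → (-11,18,1)
river: ρ → (1,18,-11)
closes: descent 1, river 8
min |a| on river = 1

1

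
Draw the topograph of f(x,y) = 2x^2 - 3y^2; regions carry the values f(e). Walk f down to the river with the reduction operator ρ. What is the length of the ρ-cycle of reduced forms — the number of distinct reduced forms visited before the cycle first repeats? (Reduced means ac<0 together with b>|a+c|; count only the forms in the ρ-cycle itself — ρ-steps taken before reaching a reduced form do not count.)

D = 24, ⌊√D⌋ = 4
descent: ρ → (-3,0,2)
descent: ρ → (2,4,-1)  [lands on river]
river: ρ → (-1,4,2)
ρ-cycle length = 2 (tail of 2 descent steps not counted)

2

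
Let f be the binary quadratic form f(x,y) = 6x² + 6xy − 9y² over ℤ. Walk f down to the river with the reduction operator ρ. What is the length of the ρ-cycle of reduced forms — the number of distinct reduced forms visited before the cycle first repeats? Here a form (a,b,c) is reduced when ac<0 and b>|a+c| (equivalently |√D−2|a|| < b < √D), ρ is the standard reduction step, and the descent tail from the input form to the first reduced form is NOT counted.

D = 252, ⌊√D⌋ = 15
river: ρ → (-9,12,3)
river: ρ → (3,12,-9)
river: ρ → (-9,6,6)
river: ρ → (6,6,-9)
ρ-cycle length = 4 (tail of 0 descent steps not counted)

4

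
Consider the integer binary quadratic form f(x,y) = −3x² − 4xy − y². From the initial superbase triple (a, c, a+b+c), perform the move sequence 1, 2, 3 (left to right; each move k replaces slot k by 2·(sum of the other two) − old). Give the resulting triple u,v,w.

start (-3,-1,-8) = (f(1,0),f(0,1),f(1,1))
replace slot 1: 2·((-1)+(-8)) − (-3) = -15 → (-15,-1,-8)
replace slot 2: 2·((-15)+(-8)) − (-1) = -45 → (-15,-45,-8)
replace slot 3: 2·((-15)+(-45)) − (-8) = -112 → (-15,-45,-112)

-15,-45,-112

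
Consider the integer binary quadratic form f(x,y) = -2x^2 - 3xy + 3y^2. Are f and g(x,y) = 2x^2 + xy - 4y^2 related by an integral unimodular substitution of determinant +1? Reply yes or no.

D₁ = 33, D₂ = 33
river cycle of f (length 4): (3, 3, -2), (-2, 5, 1), (1, 5, -2), (-2, 3, 3)
river cycle of g (length 4): (2, 5, -1), (-1, 5, 2), (2, 3, -3), (-3, 3, 2)
cycles differ ⇒ inequivalent

no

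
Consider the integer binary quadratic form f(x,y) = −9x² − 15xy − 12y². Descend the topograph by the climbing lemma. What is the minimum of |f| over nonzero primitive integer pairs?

translate: b→-3 (≡15 mod 18), so (9,15,12)→(9,-3,6)
flip: (9,-3,6)→(6,3,9)
reduced (well bottom): (6,3,9) with a≤c, −a<b≤a
well minimum |f| = |-6| = 6 (negative-definite)

6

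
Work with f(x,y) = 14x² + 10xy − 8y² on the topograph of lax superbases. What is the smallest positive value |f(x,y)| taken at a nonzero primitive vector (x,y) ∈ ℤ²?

river: ρ → (-8,22,2)
river: ρ → (2,22,-8)
river: ρ → (-8,10,14)
river: ρ → (14,18,-4)
river: ρ → (-4,22,4)
river: ρ → (4,18,-14)
river: ρ → (-14,10,8)
river: ρ → (8,22,-2)
river: ρ → (-2,22,8)
river: ρ → (8,10,-14)
river: ρ → (-14,18,4)
river: ρ → (4,22,-4)
river: ρ → (-4,18,14)
river: ρ → (14,10,-8)
closes: descent 0, river 14
min |a| on river = 2

2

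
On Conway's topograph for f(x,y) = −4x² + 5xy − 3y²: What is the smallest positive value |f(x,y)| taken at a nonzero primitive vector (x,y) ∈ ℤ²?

translate: b→3 (≡-5 mod 8), so (4,-5,3)→(4,3,2)
flip: (4,3,2)→(2,-3,4)
translate: b→1 (≡-3 mod 4), so (2,-3,4)→(2,1,3)
reduced (well bottom): (2,1,3) with a≤c, −a<b≤a
well minimum |f| = |-2| = 2 (negative-definite)

2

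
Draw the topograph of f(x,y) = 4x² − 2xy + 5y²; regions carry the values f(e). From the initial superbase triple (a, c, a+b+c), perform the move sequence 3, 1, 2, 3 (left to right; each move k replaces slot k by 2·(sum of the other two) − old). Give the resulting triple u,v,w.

start (4,5,7) = (f(1,0),f(0,1),f(1,1))
replace slot 3: 2·(4+5) − 7 = 11 → (4,5,11)
replace slot 1: 2·(5+11) − 4 = 28 → (28,5,11)
replace slot 2: 2·(28+11) − 5 = 73 → (28,73,11)
replace slot 3: 2·(28+73) − 11 = 191 → (28,73,191)

28,73,191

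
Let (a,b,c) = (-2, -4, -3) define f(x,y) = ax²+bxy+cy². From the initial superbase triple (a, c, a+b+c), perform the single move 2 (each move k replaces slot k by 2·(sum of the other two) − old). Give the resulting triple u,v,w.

start (-2,-3,-9) = (f(1,0),f(0,1),f(1,1))
replace slot 2: 2·((-2)+(-9)) − (-3) = -19 → (-2,-19,-9)

-2,-19,-9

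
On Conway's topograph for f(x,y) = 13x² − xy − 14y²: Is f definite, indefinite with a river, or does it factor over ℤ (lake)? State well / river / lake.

D = b²−4ac = (-1)² − 4·13·(-14) = 729
D = 27² is a perfect square ⇒ form factors over ℤ ⇒ lakes

lake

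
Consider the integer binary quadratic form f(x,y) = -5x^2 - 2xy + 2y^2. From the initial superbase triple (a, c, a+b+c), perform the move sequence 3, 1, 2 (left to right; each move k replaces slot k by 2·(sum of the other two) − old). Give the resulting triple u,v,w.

start (-5,2,-5) = (f(1,0),f(0,1),f(1,1))
replace slot 3: 2·((-5)+2) − (-5) = -1 → (-5,2,-1)
replace slot 1: 2·(2+(-1)) − (-5) = 7 → (7,2,-1)
replace slot 2: 2·(7+(-1)) − 2 = 10 → (7,10,-1)

7,10,-1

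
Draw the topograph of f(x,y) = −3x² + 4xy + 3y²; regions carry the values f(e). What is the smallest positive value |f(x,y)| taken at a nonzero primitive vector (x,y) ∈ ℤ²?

river: ρ → (3,2,-4)
river: ρ → (-4,6,1)
river: ρ → (1,6,-4)
river: ρ → (-4,2,3)
river: ρ → (3,4,-3)
river: ρ → (-3,2,4)
river: ρ → (4,6,-1)
river: ρ → (-1,6,4)
river: ρ → (4,2,-3)
river: ρ → (-3,4,3)
closes: descent 0, river 10
min |a| on river = 1

1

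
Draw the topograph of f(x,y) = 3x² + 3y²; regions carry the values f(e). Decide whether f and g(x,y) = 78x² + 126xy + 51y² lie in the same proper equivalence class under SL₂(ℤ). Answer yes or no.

D₁ = -36, D₂ = -36
f: reduced (well bottom): (3,0,3) with a≤c, −a<b≤a
g: translate: b→-30 (≡126 mod 156), so (78,126,51)→(78,-30,3)
g: flip: (78,-30,3)→(3,30,78)
g: translate: b→0 (≡30 mod 6), so (3,30,78)→(3,0,3)
g: reduced (well bottom): (3,0,3) with a≤c, −a<b≤a
reduced forms (3, 0, 3) vs (3, 0, 3) ⇒ equivalent

yes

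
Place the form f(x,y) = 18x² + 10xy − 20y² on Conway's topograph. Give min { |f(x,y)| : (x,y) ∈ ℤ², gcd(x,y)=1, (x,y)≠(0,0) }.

river: ρ → (-20,30,8)
river: ρ → (8,34,-12)
river: ρ → (-12,38,2)
river: ρ → (2,38,-12)
river: ρ → (-12,34,8)
river: ρ → (8,30,-20)
river: ρ → (-20,10,18)
river: ρ → (18,26,-12)
river: ρ → (-12,22,22)
river: ρ → (22,22,-12)
river: ρ → (-12,26,18)
river: ρ → (18,10,-20)
closes: descent 0, river 12
min |a| on river = 2

2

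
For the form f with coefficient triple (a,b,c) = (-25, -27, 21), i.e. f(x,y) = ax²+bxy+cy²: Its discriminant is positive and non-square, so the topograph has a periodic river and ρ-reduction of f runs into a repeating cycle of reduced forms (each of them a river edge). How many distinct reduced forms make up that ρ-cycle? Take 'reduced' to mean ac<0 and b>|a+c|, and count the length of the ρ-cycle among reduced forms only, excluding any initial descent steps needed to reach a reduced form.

D = 2829, ⌊√D⌋ = 53
descent: ρ → (21,27,-25)  [lands on river]
river: ρ → (-25,23,23)
river: ρ → (23,23,-25)
river: ρ → (-25,27,21)
river: ρ → (21,15,-31)
river: ρ → (-31,47,5)
river: ρ → (5,53,-1)
river: ρ → (-1,53,5)
river: ρ → (5,47,-31)
river: ρ → (-31,15,21)
ρ-cycle length = 10 (tail of 1 descent step not counted)

10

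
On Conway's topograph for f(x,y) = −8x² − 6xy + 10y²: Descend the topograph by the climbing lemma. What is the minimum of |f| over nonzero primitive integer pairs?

descent: ρ → (10,6,-8)  [lands on river]
river: ρ → (-8,10,8)
river: ρ → (8,6,-10)
river: ρ → (-10,14,4)
river: ρ → (4,18,-2)
river: ρ → (-2,18,4)
river: ρ → (4,14,-10)
river: ρ → (-10,6,8)
river: ρ → (8,10,-8)
river: ρ → (-8,6,10)
river: ρ → (10,14,-4)
river: ρ → (-4,18,2)
river: ρ → (2,18,-4)
river: ρ → (-4,14,10)
closes: descent 1, river 14
min |a| on river = 2

2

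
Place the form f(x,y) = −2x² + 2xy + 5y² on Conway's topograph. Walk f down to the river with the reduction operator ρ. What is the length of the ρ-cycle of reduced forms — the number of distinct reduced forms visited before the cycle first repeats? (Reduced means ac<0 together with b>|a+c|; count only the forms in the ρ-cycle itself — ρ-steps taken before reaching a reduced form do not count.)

D = 44, ⌊√D⌋ = 6
descent: ρ → (5,-2,-2)
descent: ρ → (-2,6,1)  [lands on river]
river: ρ → (1,6,-2)
ρ-cycle length = 2 (tail of 2 descent steps not counted)

2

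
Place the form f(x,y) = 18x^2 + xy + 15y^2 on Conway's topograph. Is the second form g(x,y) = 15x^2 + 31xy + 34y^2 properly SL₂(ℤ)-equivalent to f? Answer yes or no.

D₁ = -1079, D₂ = -1079
f: flip: (18,1,15)→(15,-1,18)
f: reduced (well bottom): (15,-1,18) with a≤c, −a<b≤a
g: translate: b→1 (≡31 mod 30), so (15,31,34)→(15,1,18)
g: reduced (well bottom): (15,1,18) with a≤c, −a<b≤a
reduced forms (15, -1, 18) vs (15, 1, 18) ⇒ inequivalent

no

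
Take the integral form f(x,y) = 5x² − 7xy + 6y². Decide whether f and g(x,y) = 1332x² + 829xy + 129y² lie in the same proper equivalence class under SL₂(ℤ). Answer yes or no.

D₁ = -71, D₂ = -71
f: translate: b→3 (≡-7 mod 10), so (5,-7,6)→(5,3,4)
f: flip: (5,3,4)→(4,-3,5)
f: reduced (well bottom): (4,-3,5) with a≤c, −a<b≤a
g: flip: (1332,829,129)→(129,-829,1332)
g: translate: b→-55 (≡-829 mod 258), so (129,-829,1332)→(129,-55,6)
g: flip: (129,-55,6)→(6,55,129)
g: translate: b→-5 (≡55 mod 12), so (6,55,129)→(6,-5,4)
g: flip: (6,-5,4)→(4,5,6)
g: translate: b→-3 (≡5 mod 8), so (4,5,6)→(4,-3,5)
g: reduced (well bottom): (4,-3,5) with a≤c, −a<b≤a
reduced forms (4, -3, 5) vs (4, -3, 5) ⇒ equivalent

yes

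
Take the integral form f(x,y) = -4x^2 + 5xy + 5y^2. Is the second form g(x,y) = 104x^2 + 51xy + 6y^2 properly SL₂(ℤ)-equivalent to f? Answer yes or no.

D₁ = 105, D₂ = 105
river cycle of f (length 6): (5, 5, -4), (-4, 3, 6), (6, 9, -1), (-1, 9, 6), (6, 3, -4), (-4, 5, 5)
river cycle of g (length 6): (6, 9, -1), (-1, 9, 6), (6, 3, -4), (-4, 5, 5), (5, 5, -4), (-4, 3, 6)
cycles coincide ⇒ equivalent

yes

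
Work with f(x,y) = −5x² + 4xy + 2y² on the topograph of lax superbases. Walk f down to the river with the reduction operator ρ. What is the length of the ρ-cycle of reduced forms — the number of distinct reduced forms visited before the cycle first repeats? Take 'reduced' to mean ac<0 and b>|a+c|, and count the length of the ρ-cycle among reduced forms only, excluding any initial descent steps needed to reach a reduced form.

D = 56, ⌊√D⌋ = 7
river: ρ → (2,4,-5)
river: ρ → (-5,6,1)
river: ρ → (1,6,-5)
river: ρ → (-5,4,2)
ρ-cycle length = 4 (tail of 0 descent steps not counted)

4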